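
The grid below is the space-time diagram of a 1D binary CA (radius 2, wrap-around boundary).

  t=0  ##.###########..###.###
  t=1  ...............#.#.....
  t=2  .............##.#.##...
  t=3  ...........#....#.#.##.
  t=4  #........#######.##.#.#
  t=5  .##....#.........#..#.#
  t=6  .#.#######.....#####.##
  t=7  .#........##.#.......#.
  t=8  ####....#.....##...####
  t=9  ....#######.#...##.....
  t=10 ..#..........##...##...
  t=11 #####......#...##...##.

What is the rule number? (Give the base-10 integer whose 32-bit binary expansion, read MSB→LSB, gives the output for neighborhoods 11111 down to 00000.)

  [31] ##### => .  t=0,i=5
  [30] ####. => .  t=0,i=0
  [29] ###.# => .  t=0,i=1
  [28] ###.. => .  t=0,i=13
  [27] ##.## => .  t=0,i=2
  [26] ##.#. => .  t=2,i=15
  [25] ##..# => .  t=0,i=14
  [24] ##... => #  t=2,i=20
  [23] #.### => .  t=0,i=3
  [22] #.##. => #  t=2,i=18
  [21] #.#.# => #  t=2,i=16
  [20] #.#.. => .  t=1,i=17
  [19] #..## => #  t=0,i=15
  [18] #..#. => #  t=5,i=19
  [17] #...# => #  t=8,i=17
  [16] #.... => #  t=1,i=19
  [15] .#### => .  t=0,i=4
  [14] .###. => #  t=0,i=17
  [13] .##.# => .  t=2,i=14
  [12] .##.. => .  t=2,i=19
  [11] .#.## => .  t=2,i=17
  [10] .#.#. => #  t=1,i=16
  [9] .#..# => #  t=5,i=18
  [8] .#... => #  t=1,i=18
  [7] ..### => .  t=0,i=16
  [6] ..##. => .  t=2,i=13
  [5] ..#.# => .  t=1,i=15
  [4] ..#.. => #  t=3,i=11
  [3] ...## => .  t=2,i=12
  [2] ...#. => #  t=1,i=14
  [1] ....# => #  t=1,i=13
  [0] ..... => .  t=1,i=0
  bits 00000001011011110100011100010110 = 24069910

24069910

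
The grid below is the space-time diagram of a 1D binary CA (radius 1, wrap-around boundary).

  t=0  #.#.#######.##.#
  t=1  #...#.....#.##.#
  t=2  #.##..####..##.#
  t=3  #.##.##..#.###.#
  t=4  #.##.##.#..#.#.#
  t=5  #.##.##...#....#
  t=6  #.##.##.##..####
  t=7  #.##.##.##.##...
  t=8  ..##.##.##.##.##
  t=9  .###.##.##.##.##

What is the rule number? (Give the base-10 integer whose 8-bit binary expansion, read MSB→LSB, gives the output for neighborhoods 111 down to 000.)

  [7] ### => .  t=0,i=5
  [6] ##. => #  t=0,i=0
  [5] #.# => .  t=0,i=1
  [4] #.. => .  t=1,i=1
  [3] .## => #  t=0,i=4
  [2] .#. => .  t=0,i=2
  [1] ..# => #  t=1,i=3
  [0] ... => #  t=1,i=2
  bits 01001011 = 75

75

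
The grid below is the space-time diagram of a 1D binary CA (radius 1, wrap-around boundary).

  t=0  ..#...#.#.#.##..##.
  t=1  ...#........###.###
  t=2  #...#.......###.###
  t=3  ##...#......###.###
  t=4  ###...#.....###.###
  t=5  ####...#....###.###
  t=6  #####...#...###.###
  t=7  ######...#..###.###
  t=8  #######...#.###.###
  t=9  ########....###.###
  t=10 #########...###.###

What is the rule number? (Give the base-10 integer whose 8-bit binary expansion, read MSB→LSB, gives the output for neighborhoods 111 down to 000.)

  nb ###: next=#  (t=1,i=13, bit7=1)
  nb ##.: next=#  (t=0,i=13, bit6=1)
  nb #.#: next=.  (t=0,i=7, bit5=0)
  nb #..: next=#  (t=0,i=3, bit4=1)
  nb .##: next=#  (t=0,i=12, bit3=1)
  nb .#.: next=.  (t=0,i=2, bit2=0)
  nb ..#: next=.  (t=0,i=1, bit1=0)
  nb ...: next=.  (t=0,i=0, bit0=0)
  bits 11011000 = 216

216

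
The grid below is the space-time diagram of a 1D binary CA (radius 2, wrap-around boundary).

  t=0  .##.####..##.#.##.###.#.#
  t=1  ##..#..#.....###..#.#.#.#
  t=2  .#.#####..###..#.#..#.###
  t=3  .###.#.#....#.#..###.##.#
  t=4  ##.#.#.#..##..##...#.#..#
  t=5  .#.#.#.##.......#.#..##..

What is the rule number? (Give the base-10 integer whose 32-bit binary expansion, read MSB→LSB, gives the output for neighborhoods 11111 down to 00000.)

  ##### -> #   bit 31 = 1  t=2,i=5
  ####. -> .   bit 30 = 0  t=0,i=6
  ###.# -> #   bit 29 = 1  t=0,i=20
  ###.. -> #   bit 28 = 1  t=0,i=7
  ##.## -> .   bit 27 = 0  t=0,i=3
  ##.#. -> .   bit 26 = 0  t=0,i=12
  ##..# -> .   bit 25 = 0  t=0,i=8
  ##... -> #   bit 24 = 1  t=4,i=16
  #.### -> #   bit 23 = 1  t=0,i=4
  #.##. -> #   bit 22 = 1  t=0,i=1
  #.#.# -> #   bit 21 = 1  t=0,i=13
  #.#.. -> #   bit 20 = 1  t=2,i=17
  #..## -> .   bit 19 = 0  t=0,i=9
  #..#. -> #   bit 18 = 1  t=1,i=3
  #...# -> .   bit 17 = 0  t=4,i=17
  #.... -> .   bit 16 = 0  t=1,i=9
  .#### -> .   bit 15 = 0  t=0,i=5
  .###. -> .   bit 14 = 0  t=0,i=19
  .##.# -> .   bit 13 = 0  t=0,i=2
  .##.. -> .   bit 12 = 0  t=4,i=11
  .#.## -> #   bit 11 = 1  t=0,i=0
  .#.#. -> .   bit 10 = 0  t=0,i=23
  .#..# -> #   bit 9 = 1  t=1,i=5
  .#... -> .   bit 8 = 0  t=1,i=8
  ..### -> .   bit 7 = 0  t=1,i=13
  ..##. -> .   bit 6 = 0  t=0,i=10
  ..#.# -> .   bit 5 = 0  t=1,i=18
  ..#.. -> #   bit 4 = 1  t=1,i=4
  ...## -> #   bit 3 = 1  t=1,i=12
  ...#. -> #   bit 2 = 1  t=3,i=11
  ....# -> #   bit 1 = 1  t=1,i=11
  ..... -> #   bit 0 = 1  t=1,i=10
  bits 10110001111101000000101000011111 = 2985560607

2985560607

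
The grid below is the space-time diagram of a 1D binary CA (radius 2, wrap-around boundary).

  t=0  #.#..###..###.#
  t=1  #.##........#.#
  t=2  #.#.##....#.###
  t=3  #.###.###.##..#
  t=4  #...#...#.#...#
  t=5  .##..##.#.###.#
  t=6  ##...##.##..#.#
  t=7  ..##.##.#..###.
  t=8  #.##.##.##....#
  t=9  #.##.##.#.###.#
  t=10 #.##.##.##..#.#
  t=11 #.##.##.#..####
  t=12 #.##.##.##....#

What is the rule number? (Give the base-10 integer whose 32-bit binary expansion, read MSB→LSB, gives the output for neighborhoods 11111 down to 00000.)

1635199842

  #####|.  b31=0 t=11,i=13
  ####.|#  b30=1 t=2,i=14
  ###.#|#  b29=1 t=0,i=12
  ###..|.  b28=0 t=0,i=7
  ##.##|.  b27=0 t=0,i=13
  ##.#.|.  b26=0 t=0,i=1
  ##..#|.  b25=0 t=0,i=8
  ##...|#  b24=1 t=1,i=4
  #.###|.  b23=0 t=2,i=12
  #.##.|#  b22=1 t=0,i=14
  #.#.#|#  b21=1 t=2,i=2
  #.#..|#  b20=1 t=0,i=2
  #..##|.  b19=0 t=0,i=4
  #..#.|#  b18=1 t=6,i=11
  #...#|#  b17=1 t=4,i=2
  #....|#  b16=1 t=1,i=5
  .####|.  b15=0 t=2,i=13
  .###.|.  b14=0 t=0,i=6
  .##.#|#  b13=1 t=0,i=0
  .##..|.  b12=0 t=1,i=3
  .#.##|#  b11=1 t=1,i=13
  .#.#.|.  b10=0 t=4,i=9
  .#..#|#  b9=1 t=0,i=3
  .#...|#  b8=1 t=4,i=5
  ..###|.  b7=0 t=0,i=5
  ..##.|#  b6=1 t=3,i=14
  ..#.#|#  b5=1 t=1,i=12
  ..#..|.  b4=0 t=4,i=4
  ...##|.  b3=0 t=4,i=13
  ...#.|.  b2=0 t=1,i=11
  ....#|#  b1=1 t=1,i=10
  .....|.  b0=0 t=1,i=6
  bits 01100001011101110010101101100010 = 1635199842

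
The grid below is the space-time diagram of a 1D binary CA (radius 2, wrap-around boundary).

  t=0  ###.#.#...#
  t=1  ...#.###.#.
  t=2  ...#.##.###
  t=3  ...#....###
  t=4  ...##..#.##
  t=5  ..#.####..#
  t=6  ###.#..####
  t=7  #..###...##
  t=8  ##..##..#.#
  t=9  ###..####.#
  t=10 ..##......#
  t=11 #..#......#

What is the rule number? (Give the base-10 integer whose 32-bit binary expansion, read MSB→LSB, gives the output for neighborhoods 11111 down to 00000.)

2526304056

  ##### -> #   bit 31 = 1  t=6,i=0
  ####. -> .   bit 30 = 0  t=0,i=1
  ###.# -> .   bit 29 = 0  t=0,i=2
  ###.. -> #   bit 28 = 1  t=2,i=10
  ##.## -> .   bit 27 = 0  t=2,i=7
  ##.#. -> #   bit 26 = 1  t=0,i=3
  ##..# -> #   bit 25 = 1  t=4,i=5
  ##... -> .   bit 24 = 0  t=2,i=0
  #.### -> #   bit 23 = 1  t=1,i=5
  #.##. -> .   bit 22 = 0  t=2,i=5
  #.#.# -> .   bit 21 = 0  t=0,i=4
  #.#.. -> #   bit 20 = 1  t=0,i=6
  #..## -> .   bit 19 = 0  t=6,i=6
  #..#. -> #   bit 18 = 1  t=4,i=6
  #...# -> .   bit 17 = 0  t=0,i=8
  #.... -> .   bit 16 = 0  t=1,i=0
  .#### -> .   bit 15 = 0  t=0,i=0
  .###. -> #   bit 14 = 1  t=1,i=6
  .##.# -> .   bit 13 = 0  t=2,i=6
  .##.. -> #   bit 12 = 1  t=4,i=4
  .#.## -> .   bit 11 = 0  t=1,i=4
  .#.#. -> #   bit 10 = 1  t=0,i=5
  .#..# -> #   bit 9 = 1  t=5,i=0
  .#... -> #   bit 8 = 1  t=0,i=7
  ..### -> .   bit 7 = 0  t=0,i=10
  ..##. -> .   bit 6 = 0  t=4,i=3
  ..#.# -> #   bit 5 = 1  t=1,i=3
  ..#.. -> #   bit 4 = 1  t=3,i=3
  ...## -> #   bit 3 = 1  t=0,i=9
  ...#. -> .   bit 2 = 0  t=1,i=2
  ....# -> .   bit 1 = 0  t=1,i=1
  ..... -> .   bit 0 = 0  t=10,i=6
  bits 10010110100101000101011100111000 = 2526304056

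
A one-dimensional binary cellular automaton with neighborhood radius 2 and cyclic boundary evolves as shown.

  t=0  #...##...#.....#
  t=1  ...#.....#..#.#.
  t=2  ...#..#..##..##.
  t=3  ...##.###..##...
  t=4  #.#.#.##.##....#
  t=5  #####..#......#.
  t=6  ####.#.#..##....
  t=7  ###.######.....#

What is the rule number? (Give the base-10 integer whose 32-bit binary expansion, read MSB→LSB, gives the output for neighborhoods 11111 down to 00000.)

3334006425

  ##### -> #   bit 31 = 1  t=5,i=2
  ####. -> #   bit 30 = 1  t=5,i=3
  ###.# -> .   bit 29 = 0  t=6,i=3
  ###.. -> .   bit 28 = 0  t=3,i=8
  ##.## -> .   bit 27 = 0  t=3,i=5
  ##.#. -> #   bit 26 = 1  t=4,i=1
  ##..# -> #   bit 25 = 1  t=2,i=11
  ##... -> .   bit 24 = 0  t=0,i=1
  #.### -> #   bit 23 = 1  t=3,i=6
  #.##. -> .   bit 22 = 0  t=4,i=6
  #.#.# -> #   bit 21 = 1  t=4,i=2
  #.#.. -> #   bit 20 = 1  t=1,i=14
  #..## -> #   bit 19 = 1  t=2,i=8
  #..#. -> .   bit 18 = 0  t=1,i=11
  #...# -> .   bit 17 = 0  t=0,i=2
  #.... -> .   bit 16 = 0  t=0,i=11
  .#### -> #   bit 15 = 1  t=5,i=1
  .###. -> #   bit 14 = 1  t=3,i=7
  .##.# -> #   bit 13 = 1  t=3,i=4
  .##.. -> .   bit 12 = 0  t=0,i=0
  .#.## -> .   bit 11 = 0  t=4,i=5
  .#.#. -> #   bit 10 = 1  t=1,i=13
  .#..# -> #   bit 9 = 1  t=1,i=10
  .#... -> .   bit 8 = 0  t=0,i=10
  ..### -> #   bit 7 = 1  t=6,i=0
  ..##. -> .   bit 6 = 0  t=0,i=4
  ..#.# -> .   bit 5 = 0  t=1,i=12
  ..#.. -> #   bit 4 = 1  t=0,i=9
  ...## -> #   bit 3 = 1  t=0,i=3
  ...#. -> .   bit 2 = 0  t=0,i=8
  ....# -> .   bit 1 = 0  t=0,i=13
  ..... -> #   bit 0 = 1  t=0,i=12
  bits 11000110101110001110011010011001 = 3334006425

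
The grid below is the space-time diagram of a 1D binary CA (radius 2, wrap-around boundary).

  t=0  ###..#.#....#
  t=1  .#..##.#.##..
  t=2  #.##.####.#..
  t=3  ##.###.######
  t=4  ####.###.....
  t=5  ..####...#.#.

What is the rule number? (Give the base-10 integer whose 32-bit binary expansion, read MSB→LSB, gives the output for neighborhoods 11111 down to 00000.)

  #####|.  b31=0 t=3,i=9
  ####.|#  b30=1 t=0,i=1
  ###.#|#  b29=1 t=2,i=8
  ###..|.  b28=0 t=0,i=2
  ##.##|#  b27=1 t=2,i=4
  ##.#.|#  b26=1 t=1,i=6
  ##..#|.  b25=0 t=0,i=3
  ##...|.  b24=0 t=1,i=11
  #.###|#  b23=1 t=2,i=5
  #.##.|.  b22=0 t=1,i=9
  #.#.#|#  b21=1 t=1,i=7
  #.#..|#  b20=1 t=0,i=7
  #..##|#  b19=1 t=1,i=3
  #..#.|#  b18=1 t=0,i=4
  #...#|.  b17=0 t=1,i=12
  #....|#  b16=1 t=0,i=9
  .####|.  b15=0 t=0,i=0
  .###.|.  b14=0 t=3,i=4
  .##.#|#  b13=1 t=1,i=5
  .##..|#  b12=1 t=1,i=10
  .#.##|#  b11=1 t=1,i=8
  .#.#.|.  b10=0 t=0,i=6
  .#..#|#  b9=1 t=1,i=2
  .#...|.  b8=0 t=0,i=8
  ..###|.  b7=0 t=0,i=12
  ..##.|.  b6=0 t=1,i=4
  ..#.#|#  b5=1 t=0,i=5
  ..#..|.  b4=0 t=1,i=1
  ...##|.  b3=0 t=0,i=11
  ...#.|#  b2=1 t=1,i=0
  ....#|#  b1=1 t=0,i=10
  .....|.  b0=0 t=4,i=10
  bits 01101100101111010011101000100110 = 1824340518

1824340518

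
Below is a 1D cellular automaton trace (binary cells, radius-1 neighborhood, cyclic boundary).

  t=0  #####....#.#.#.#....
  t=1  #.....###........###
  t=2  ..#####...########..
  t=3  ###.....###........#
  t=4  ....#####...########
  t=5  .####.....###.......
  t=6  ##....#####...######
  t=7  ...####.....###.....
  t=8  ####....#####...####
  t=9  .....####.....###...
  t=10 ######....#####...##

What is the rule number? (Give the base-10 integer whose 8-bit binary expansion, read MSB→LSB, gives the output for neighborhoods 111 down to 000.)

  nb ###: next=.  (t=0,i=1, bit7=0)
  nb ##.: next=.  (t=0,i=4, bit6=0)
  nb #.#: next=.  (t=0,i=10, bit5=0)
  nb #..: next=.  (t=0,i=5, bit4=0)
  nb .##: next=#  (t=0,i=0, bit3=1)
  nb .#.: next=.  (t=0,i=9, bit2=0)
  nb ..#: next=#  (t=0,i=8, bit1=1)
  nb ...: next=#  (t=0,i=6, bit0=1)
  bits 00001011 = 11

11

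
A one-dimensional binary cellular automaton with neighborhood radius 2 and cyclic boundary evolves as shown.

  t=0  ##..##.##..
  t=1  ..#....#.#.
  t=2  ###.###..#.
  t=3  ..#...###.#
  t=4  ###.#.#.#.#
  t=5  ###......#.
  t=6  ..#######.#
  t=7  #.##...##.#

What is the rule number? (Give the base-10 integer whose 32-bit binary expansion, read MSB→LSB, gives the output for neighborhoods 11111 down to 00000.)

  nb #####: next=.  (t=6,i=4, bit31=0)
  nb ####.: next=#  (t=4,i=1, bit30=1)
  nb ###.#: next=#  (t=2,i=2, bit29=1)
  nb ###..: next=#  (t=2,i=6, bit28=1)
  nb ##.##: next=.  (t=0,i=6, bit27=0)
  nb ##.#.: next=.  (t=3,i=9, bit26=0)
  nb ##..#: next=#  (t=0,i=2, bit25=1)
  nb ##...: next=#  (t=5,i=3, bit24=1)
  nb #.###: next=.  (t=2,i=0, bit23=0)
  nb #.##.: next=#  (t=0,i=7, bit22=1)
  nb #.#.#: next=.  (t=4,i=4, bit21=0)
  nb #.#..: next=#  (t=1,i=9, bit20=1)
  nb #..##: next=.  (t=0,i=3, bit19=0)
  nb #..#.: next=#  (t=2,i=8, bit18=1)
  nb #...#: next=#  (t=1,i=0, bit17=1)
  nb #....: next=#  (t=1,i=4, bit16=1)
  nb .####: next=#  (t=4,i=0, bit15=1)
  nb .###.: next=.  (t=2,i=1, bit14=0)
  nb .##.#: next=.  (t=0,i=5, bit13=0)
  nb .##..: next=.  (t=0,i=1, bit12=0)
  nb .#.##: next=#  (t=2,i=10, bit11=1)
  nb .#.#.: next=.  (t=1,i=8, bit10=0)
  nb .#..#: next=#  (t=3,i=0, bit9=1)
  nb .#...: next=.  (t=1,i=3, bit8=0)
  nb ..###: next=#  (t=3,i=6, bit7=1)
  nb ..##.: next=.  (t=0,i=0, bit6=0)
  nb ..#.#: next=.  (t=1,i=7, bit5=0)
  nb ..#..: next=#  (t=1,i=2, bit4=1)
  nb ...##: next=.  (t=3,i=5, bit3=0)
  nb ...#.: next=#  (t=1,i=1, bit2=1)
  nb ....#: next=#  (t=1,i=5, bit1=1)
  nb .....: next=#  (t=5,i=5, bit0=1)
  bits 01110011010101111000101010010111 = 1935116951

1935116951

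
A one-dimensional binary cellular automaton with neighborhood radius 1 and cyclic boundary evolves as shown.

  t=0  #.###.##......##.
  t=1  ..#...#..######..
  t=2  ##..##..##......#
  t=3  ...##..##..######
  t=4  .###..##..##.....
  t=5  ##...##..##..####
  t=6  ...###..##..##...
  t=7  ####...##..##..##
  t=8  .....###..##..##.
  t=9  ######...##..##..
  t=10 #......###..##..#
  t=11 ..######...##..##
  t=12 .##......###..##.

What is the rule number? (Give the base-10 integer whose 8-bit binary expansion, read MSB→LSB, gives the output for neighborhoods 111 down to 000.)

11

  nb ###: next=.  (t=0,i=3, bit7=0)
  nb ##.: next=.  (t=0,i=4, bit6=0)
  nb #.#: next=.  (t=0,i=1, bit5=0)
  nb #..: next=.  (t=0,i=8, bit4=0)
  nb .##: next=#  (t=0,i=2, bit3=1)
  nb .#.: next=.  (t=0,i=0, bit2=0)
  nb ..#: next=#  (t=0,i=13, bit1=1)
  nb ...: next=#  (t=0,i=9, bit0=1)
  bits 00001011 = 11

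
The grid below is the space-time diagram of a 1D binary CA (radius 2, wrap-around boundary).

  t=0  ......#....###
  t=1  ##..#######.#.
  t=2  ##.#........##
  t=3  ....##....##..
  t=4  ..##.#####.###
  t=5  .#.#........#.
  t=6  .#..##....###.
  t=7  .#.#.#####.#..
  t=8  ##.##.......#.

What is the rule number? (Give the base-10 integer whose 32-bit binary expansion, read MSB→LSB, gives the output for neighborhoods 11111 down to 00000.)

  ##### -> .   bit 31 = 0  t=1,i=6
  ####. -> .   bit 30 = 0  t=1,i=9
  ###.# -> .   bit 29 = 0  t=1,i=10
  ###.. -> .   bit 28 = 0  t=0,i=13
  ##.## -> .   bit 27 = 0  t=4,i=4
  ##.#. -> .   bit 26 = 0  t=1,i=11
  ##..# -> .   bit 25 = 0  t=1,i=2
  ##... -> #   bit 24 = 1  t=0,i=0
  #.### -> .   bit 23 = 0  t=4,i=5
  #.##. -> #   bit 22 = 1  t=1,i=0
  #.#.# -> #   bit 21 = 1  t=1,i=12
  #.#.. -> .   bit 20 = 0  t=2,i=3
  #..## -> #   bit 19 = 1  t=1,i=3
  #..#. -> .   bit 18 = 0  t=5,i=0
  #...# -> .   bit 17 = 0  t=7,i=13
  #.... -> #   bit 16 = 1  t=0,i=1
  .#### -> .   bit 15 = 0  t=1,i=5
  .###. -> #   bit 14 = 1  t=0,i=12
  .##.# -> #   bit 13 = 1  t=4,i=3
  .##.. -> #   bit 12 = 1  t=1,i=1
  .#.## -> #   bit 11 = 1  t=1,i=13
  .#.#. -> .   bit 10 = 0  t=5,i=2
  .#..# -> .   bit 9 = 0  t=5,i=13
  .#... -> #   bit 8 = 1  t=0,i=7
  ..### -> .   bit 7 = 0  t=0,i=11
  ..##. -> .   bit 6 = 0  t=3,i=4
  ..#.# -> #   bit 5 = 1  t=5,i=1
  ..#.. -> #   bit 4 = 1  t=0,i=6
  ...## -> #   bit 3 = 1  t=0,i=10
  ...#. -> #   bit 2 = 1  t=0,i=5
  ....# -> #   bit 1 = 1  t=0,i=4
  ..... -> .   bit 0 = 0  t=0,i=2
  bits 00000001011010010111100100111110 = 23689534

23689534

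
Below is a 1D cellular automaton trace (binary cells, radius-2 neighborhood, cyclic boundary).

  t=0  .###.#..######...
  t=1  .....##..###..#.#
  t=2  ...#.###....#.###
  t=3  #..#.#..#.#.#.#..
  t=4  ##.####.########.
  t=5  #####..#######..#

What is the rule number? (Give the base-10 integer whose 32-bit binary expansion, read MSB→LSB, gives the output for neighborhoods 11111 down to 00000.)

  #####|#  b31=1 t=0,i=10
  ####.|.  b30=0 t=0,i=12
  ###.#|.  b29=0 t=0,i=3
  ###..|.  b28=0 t=0,i=13
  ##.##|#  b27=1 t=4,i=2
  ##.#.|.  b26=0 t=0,i=4
  ##..#|#  b25=1 t=1,i=7
  ##...|#  b24=1 t=0,i=14
  #.###|#  b23=1 t=2,i=5
  #.##.|#  b22=1 t=4,i=0
  #.#.#|#  b21=1 t=3,i=10
  #.#..|#  b20=1 t=0,i=5
  #..##|.  b19=0 t=0,i=7
  #..#.|.  b18=0 t=1,i=13
  #...#|.  b17=0 t=2,i=1
  #....|.  b16=0 t=0,i=15
  .####|#  b15=1 t=0,i=9
  .###.|.  b14=0 t=0,i=2
  .##.#|#  b13=1 t=4,i=1
  .##..|#  b12=1 t=1,i=6
  .#.##|.  b11=0 t=2,i=4
  .#.#.|#  b10=1 t=1,i=15
  .#..#|#  b9=1 t=0,i=6
  .#...|.  b8=0 t=1,i=0
  ..###|.  b7=0 t=0,i=1
  ..##.|#  b6=1 t=1,i=5
  ..#.#|#  b5=1 t=1,i=14
  ..#..|#  b4=1 t=3,i=0
  ...##|.  b3=0 t=0,i=0
  ...#.|.  b2=0 t=2,i=2
  ....#|#  b1=1 t=0,i=16
  .....|.  b0=0 t=1,i=2
  bits 10001011111100001011011001110010 = 2347808370

2347808370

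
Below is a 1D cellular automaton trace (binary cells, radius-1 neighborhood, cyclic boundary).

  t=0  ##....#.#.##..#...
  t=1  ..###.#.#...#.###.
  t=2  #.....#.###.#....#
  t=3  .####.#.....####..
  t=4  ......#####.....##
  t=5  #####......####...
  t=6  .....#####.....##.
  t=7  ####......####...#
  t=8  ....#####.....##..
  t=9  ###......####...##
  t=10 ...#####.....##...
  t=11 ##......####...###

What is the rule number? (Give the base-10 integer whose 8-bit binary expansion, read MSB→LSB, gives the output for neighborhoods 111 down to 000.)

21

  nb ###: next=.  (t=1,i=3, bit7=0)
  nb ##.: next=.  (t=0,i=1, bit6=0)
  nb #.#: next=.  (t=0,i=7, bit5=0)
  nb #..: next=#  (t=0,i=2, bit4=1)
  nb .##: next=.  (t=0,i=0, bit3=0)
  nb .#.: next=#  (t=0,i=6, bit2=1)
  nb ..#: next=.  (t=0,i=5, bit1=0)
  nb ...: next=#  (t=0,i=3, bit0=1)
  bits 00010101 = 21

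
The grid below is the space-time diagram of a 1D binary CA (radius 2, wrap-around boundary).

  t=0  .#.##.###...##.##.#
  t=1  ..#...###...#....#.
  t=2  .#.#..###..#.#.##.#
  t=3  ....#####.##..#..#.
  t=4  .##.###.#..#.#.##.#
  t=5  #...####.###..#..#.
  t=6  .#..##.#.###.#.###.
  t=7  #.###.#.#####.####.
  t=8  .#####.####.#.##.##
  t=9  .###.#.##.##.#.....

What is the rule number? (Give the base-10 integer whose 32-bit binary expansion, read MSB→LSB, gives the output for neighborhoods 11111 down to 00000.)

  [31] ##### => #  t=3,i=6
  [30] ####. => .  t=3,i=7
  [29] ###.# => #  t=3,i=8
  [28] ###.. => #  t=0,i=8
  [27] ##.## => .  t=0,i=5
  [26] ##.#. => #  t=0,i=17
  [25] ##..# => .  t=2,i=9
  [24] ##... => .  t=0,i=9
  [23] #.### => #  t=0,i=6
  [22] #.##. => .  t=0,i=3
  [21] #.#.# => .  t=0,i=1
  [20] #.#.. => .  t=2,i=3
  [19] #..## => #  t=2,i=5
  [18] #..#. => #  t=2,i=10
  [17] #...# => .  t=0,i=10
  [16] #.... => .  t=1,i=14
  [15] .#### => #  t=3,i=5
  [14] .###. => #  t=0,i=7
  [13] .##.# => .  t=0,i=4
  [12] .##.. => #  t=3,i=11
  [11] .#.## => #  t=0,i=2
  [10] .#.#. => .  t=0,i=0
  [9] .#..# => #  t=2,i=4
  [8] .#... => #  t=1,i=3
  [7] ..### => #  t=1,i=6
  [6] ..##. => #  t=0,i=12
  [5] ..#.# => #  t=2,i=11
  [4] ..#.. => .  t=1,i=2
  [3] ...## => .  t=0,i=11
  [2] ...#. => #  t=1,i=1
  [1] ....# => #  t=1,i=15
  [0] ..... => #  t=3,i=1
  bits 10110100100011001101101111100111 = 3029130215

3029130215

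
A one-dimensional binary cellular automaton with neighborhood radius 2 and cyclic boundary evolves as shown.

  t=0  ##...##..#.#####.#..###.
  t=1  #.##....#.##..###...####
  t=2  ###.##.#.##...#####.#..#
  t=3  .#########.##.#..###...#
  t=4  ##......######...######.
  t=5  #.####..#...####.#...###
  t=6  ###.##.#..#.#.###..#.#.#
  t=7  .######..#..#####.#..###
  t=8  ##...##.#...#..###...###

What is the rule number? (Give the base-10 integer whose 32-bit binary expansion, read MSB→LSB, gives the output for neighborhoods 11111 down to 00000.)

2112317573

  #####|.  b31=0 t=0,i=13
  ####.|#  b30=1 t=0,i=14
  ###.#|#  b29=1 t=0,i=15
  ###..|#  b28=1 t=1,i=16
  ##.##|#  b27=1 t=0,i=23
  ##.#.|#  b26=1 t=0,i=16
  ##..#|.  b25=0 t=0,i=7
  ##...|#  b24=1 t=0,i=2
  #.###|#  b23=1 t=0,i=11
  #.##.|#  b22=1 t=0,i=0
  #.#.#|#  b21=1 t=2,i=7
  #.#..|.  b20=0 t=0,i=17
  #..##|.  b19=0 t=0,i=19
  #..#.|#  b18=1 t=0,i=8
  #...#|#  b17=1 t=0,i=3
  #....|#  b16=1 t=1,i=5
  .####|.  b15=0 t=0,i=12
  .###.|#  b14=1 t=0,i=21
  .##.#|#  b13=1 t=2,i=5
  .##..|.  b12=0 t=0,i=1
  .#.##|#  b11=1 t=0,i=10
  .#.#.|.  b10=0 t=6,i=11
  .#..#|.  b9=0 t=0,i=18
  .#...|.  b8=0 t=5,i=9
  ..###|#  b7=1 t=0,i=20
  ..##.|.  b6=0 t=0,i=5
  ..#.#|.  b5=0 t=0,i=9
  ..#..|.  b4=0 t=5,i=8
  ...##|.  b3=0 t=0,i=4
  ...#.|#  b2=1 t=1,i=7
  ....#|.  b1=0 t=1,i=6
  .....|#  b0=1 t=4,i=4
  bits 01111101111001110110100010000101 = 2112317573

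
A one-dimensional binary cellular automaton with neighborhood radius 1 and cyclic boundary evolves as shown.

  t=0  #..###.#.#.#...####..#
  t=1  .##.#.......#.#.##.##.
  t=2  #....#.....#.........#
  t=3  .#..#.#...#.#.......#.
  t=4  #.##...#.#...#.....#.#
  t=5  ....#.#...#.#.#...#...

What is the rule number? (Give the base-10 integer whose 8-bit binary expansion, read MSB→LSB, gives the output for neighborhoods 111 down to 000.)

  ###|#  b7=1 t=0,i=4
  ##.|.  b6=0 t=0,i=0
  #.#|.  b5=0 t=0,i=6
  #..|#  b4=1 t=0,i=1
  .##|.  b3=0 t=0,i=3
  .#.|.  b2=0 t=0,i=7
  ..#|#  b1=1 t=0,i=2
  ...|.  b0=0 t=0,i=13
  bits 10010010 = 146

146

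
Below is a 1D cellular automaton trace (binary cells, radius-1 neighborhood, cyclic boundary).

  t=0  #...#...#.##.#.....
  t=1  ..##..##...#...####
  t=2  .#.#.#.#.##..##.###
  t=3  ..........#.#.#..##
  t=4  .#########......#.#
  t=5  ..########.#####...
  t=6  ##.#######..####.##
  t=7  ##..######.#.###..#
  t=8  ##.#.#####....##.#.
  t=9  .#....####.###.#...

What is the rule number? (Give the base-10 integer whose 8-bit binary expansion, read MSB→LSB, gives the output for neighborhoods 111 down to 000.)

  nb ###: next=#  (t=1,i=16, bit7=1)
  nb ##.: next=#  (t=0,i=11, bit6=1)
  nb #.#: next=.  (t=0,i=9, bit5=0)
  nb #..: next=.  (t=0,i=1, bit4=0)
  nb .##: next=.  (t=0,i=10, bit3=0)
  nb .#.: next=.  (t=0,i=0, bit2=0)
  nb ..#: next=#  (t=0,i=3, bit1=1)
  nb ...: next=#  (t=0,i=2, bit0=1)
  bits 11000011 = 195

195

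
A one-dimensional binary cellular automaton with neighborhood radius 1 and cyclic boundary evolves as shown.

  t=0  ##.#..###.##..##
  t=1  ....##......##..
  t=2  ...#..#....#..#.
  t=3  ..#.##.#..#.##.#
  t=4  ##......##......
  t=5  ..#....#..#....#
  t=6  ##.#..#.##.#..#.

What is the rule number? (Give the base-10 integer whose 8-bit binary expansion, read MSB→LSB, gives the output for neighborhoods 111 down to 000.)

  ###|.  b7=0 t=0,i=0
  ##.|.  b6=0 t=0,i=1
  #.#|.  b5=0 t=0,i=2
  #..|#  b4=1 t=0,i=4
  .##|.  b3=0 t=0,i=6
  .#.|.  b2=0 t=0,i=3
  ..#|#  b1=1 t=0,i=5
  ...|.  b0=0 t=1,i=0
  bits 00010010 = 18

18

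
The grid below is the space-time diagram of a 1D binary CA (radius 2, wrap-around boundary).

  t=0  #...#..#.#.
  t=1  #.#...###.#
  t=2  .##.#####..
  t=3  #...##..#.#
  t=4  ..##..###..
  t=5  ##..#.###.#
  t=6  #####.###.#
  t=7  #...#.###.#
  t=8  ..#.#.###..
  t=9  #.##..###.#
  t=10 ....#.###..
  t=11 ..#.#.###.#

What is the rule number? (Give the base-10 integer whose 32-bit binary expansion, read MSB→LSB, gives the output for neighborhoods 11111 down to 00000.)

915915946

  [31] ##### => .  t=2,i=6
  [30] ####. => .  t=2,i=7
  [29] ###.# => #  t=1,i=8
  [28] ###.. => #  t=2,i=8
  [27] ##.## => .  t=1,i=9
  [26] ##.#. => #  t=1,i=1
  [25] ##..# => #  t=3,i=6
  [24] ##... => .  t=2,i=9
  [23] #.### => #  t=2,i=4
  [22] #.##. => .  t=1,i=10
  [21] #.#.# => .  t=0,i=9
  [20] #.#.. => #  t=0,i=0
  [19] #..## => .  t=4,i=5
  [18] #..#. => #  t=0,i=6
  [17] #...# => #  t=0,i=2
  [16] #.... => #  t=4,i=10
  [15] .#### => #  t=2,i=5
  [14] .###. => #  t=1,i=7
  [13] .##.# => .  t=1,i=0
  [12] .##.. => .  t=3,i=0
  [11] .#.## => .  t=3,i=9
  [10] .#.#. => #  t=0,i=8
  [9] .#..# => .  t=0,i=5
  [8] .#... => .  t=0,i=1
  [7] ..### => #  t=1,i=6
  [6] ..##. => .  t=2,i=1
  [5] ..#.# => #  t=0,i=7
  [4] ..#.. => .  t=0,i=4
  [3] ...## => #  t=1,i=5
  [2] ...#. => .  t=0,i=3
  [1] ....# => #  t=4,i=0
  [0] ..... => .  t=10,i=0
  bits 00110110100101111100010010101010 = 915915946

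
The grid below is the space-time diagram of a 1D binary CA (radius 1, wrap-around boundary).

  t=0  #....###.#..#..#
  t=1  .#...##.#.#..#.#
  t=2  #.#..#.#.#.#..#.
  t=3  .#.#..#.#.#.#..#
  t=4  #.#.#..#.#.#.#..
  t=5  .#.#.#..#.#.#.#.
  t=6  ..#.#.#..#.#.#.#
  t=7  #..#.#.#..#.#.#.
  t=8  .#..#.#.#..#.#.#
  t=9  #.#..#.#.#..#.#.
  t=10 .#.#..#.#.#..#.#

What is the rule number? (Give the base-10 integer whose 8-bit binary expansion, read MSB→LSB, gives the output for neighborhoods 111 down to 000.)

  [7] ### => #  t=0,i=6
  [6] ##. => .  t=0,i=0
  [5] #.# => #  t=0,i=8
  [4] #.. => #  t=0,i=1
  [3] .## => #  t=0,i=5
  [2] .#. => .  t=0,i=9
  [1] ..# => .  t=0,i=4
  [0] ... => .  t=0,i=2
  bits 10111000 = 184

184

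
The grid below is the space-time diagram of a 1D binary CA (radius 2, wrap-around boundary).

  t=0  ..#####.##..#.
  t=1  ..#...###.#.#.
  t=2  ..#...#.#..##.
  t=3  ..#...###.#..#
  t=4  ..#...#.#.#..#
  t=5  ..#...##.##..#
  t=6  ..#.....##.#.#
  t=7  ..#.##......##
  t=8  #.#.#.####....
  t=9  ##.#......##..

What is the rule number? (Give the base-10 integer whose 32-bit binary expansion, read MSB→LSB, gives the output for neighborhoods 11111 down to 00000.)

727254193

  #####|.  b31=0 t=0,i=4
  ####.|.  b30=0 t=0,i=5
  ###.#|#  b29=1 t=0,i=6
  ###..|.  b28=0 t=8,i=9
  ##.##|#  b27=1 t=0,i=7
  ##.#.|.  b26=0 t=1,i=9
  ##..#|#  b25=1 t=0,i=10
  ##...|#  b24=1 t=2,i=13
  #.###|.  b23=0 t=8,i=6
  #.##.|#  b22=1 t=0,i=8
  #.#.#|.  b21=0 t=1,i=10
  #.#..|#  b20=1 t=1,i=12
  #..##|#  b19=1 t=2,i=10
  #..#.|.  b18=0 t=0,i=11
  #...#|.  b17=0 t=0,i=0
  #....|#  b16=1 t=6,i=4
  .####|.  b15=0 t=0,i=3
  .###.|.  b14=0 t=1,i=7
  .##.#|.  b13=0 t=5,i=7
  .##..|.  b12=0 t=0,i=9
  .#.##|.  b11=0 t=7,i=3
  .#.#.|#  b10=1 t=1,i=11
  .#..#|.  b9=0 t=2,i=9
  .#...|.  b8=0 t=0,i=13
  ..###|#  b7=1 t=0,i=2
  ..##.|.  b6=0 t=2,i=11
  ..#.#|#  b5=1 t=2,i=6
  ..#..|#  b4=1 t=0,i=12
  ...##|.  b3=0 t=0,i=1
  ...#.|.  b2=0 t=1,i=1
  ....#|.  b1=0 t=6,i=6
  .....|#  b0=1 t=6,i=5
  bits 00101011010110010000010010110001 = 727254193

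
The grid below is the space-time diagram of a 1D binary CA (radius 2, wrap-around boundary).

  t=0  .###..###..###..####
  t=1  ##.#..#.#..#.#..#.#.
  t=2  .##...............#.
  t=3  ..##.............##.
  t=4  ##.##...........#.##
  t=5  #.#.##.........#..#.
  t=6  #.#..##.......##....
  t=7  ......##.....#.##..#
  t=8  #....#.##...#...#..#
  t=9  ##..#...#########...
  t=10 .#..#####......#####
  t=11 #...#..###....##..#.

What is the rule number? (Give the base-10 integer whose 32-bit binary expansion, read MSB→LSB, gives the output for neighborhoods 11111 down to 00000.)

1570910620

  #####|.  b31=0 t=9,i=10
  ####.|#  b30=1 t=0,i=18
  ###.#|.  b29=0 t=0,i=19
  ###..|#  b28=1 t=0,i=3
  ##.##|#  b27=1 t=0,i=0
  ##.#.|#  b26=1 t=1,i=2
  ##..#|.  b25=0 t=0,i=4
  ##...|#  b24=1 t=2,i=3
  #.###|#  b23=1 t=0,i=1
  #.##.|.  b22=0 t=1,i=0
  #.#.#|#  b21=1 t=1,i=18
  #.#..|.  b20=0 t=1,i=3
  #..##|.  b19=0 t=0,i=5
  #..#.|.  b18=0 t=1,i=5
  #...#|#  b17=1 t=3,i=0
  #....|.  b16=0 t=2,i=4
  .####|.  b15=0 t=0,i=17
  .###.|.  b14=0 t=0,i=2
  .##.#|#  b13=1 t=1,i=1
  .##..|#  b12=1 t=2,i=2
  .#.##|.  b11=0 t=1,i=19
  .#.#.|.  b10=0 t=1,i=7
  .#..#|.  b9=0 t=1,i=4
  .#...|#  b8=1 t=7,i=0
  ..###|#  b7=1 t=0,i=6
  ..##.|.  b6=0 t=2,i=1
  ..#.#|.  b5=0 t=1,i=6
  ..#..|#  b4=1 t=2,i=18
  ...##|#  b3=1 t=3,i=1
  ...#.|#  b2=1 t=2,i=17
  ....#|.  b1=0 t=2,i=16
  .....|.  b0=0 t=2,i=5
  bits 01011101101000100011000110011100 = 1570910620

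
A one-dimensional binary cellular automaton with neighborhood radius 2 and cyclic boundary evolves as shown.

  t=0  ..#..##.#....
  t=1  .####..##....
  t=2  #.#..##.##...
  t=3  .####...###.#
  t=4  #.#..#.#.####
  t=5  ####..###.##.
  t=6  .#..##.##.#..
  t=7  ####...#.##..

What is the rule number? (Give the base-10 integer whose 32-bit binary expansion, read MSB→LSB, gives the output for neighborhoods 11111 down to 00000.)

  nb #####: next=#  (t=4,i=11, bit31=1)
  nb ####.: next=.  (t=1,i=3, bit30=0)
  nb ###.#: next=#  (t=3,i=10, bit29=1)
  nb ###..: next=.  (t=1,i=4, bit28=0)
  nb ##.##: next=.  (t=2,i=7, bit27=0)
  nb ##.#.: next=#  (t=0,i=7, bit26=1)
  nb ##..#: next=#  (t=1,i=5, bit25=1)
  nb ##...: next=#  (t=1,i=9, bit24=1)
  nb #.###: next=.  (t=3,i=1, bit23=0)
  nb #.##.: next=#  (t=2,i=8, bit22=1)
  nb #.#.#: next=#  (t=3,i=12, bit21=1)
  nb #.#..: next=#  (t=0,i=8, bit20=1)
  nb #..##: next=#  (t=0,i=4, bit19=1)
  nb #..#.: next=.  (t=4,i=4, bit18=0)
  nb #...#: next=.  (t=2,i=11, bit17=0)
  nb #....: next=.  (t=0,i=10, bit16=0)
  nb .####: next=#  (t=1,i=2, bit15=1)
  nb .###.: next=#  (t=3,i=9, bit14=1)
  nb .##.#: next=.  (t=0,i=6, bit13=0)
  nb .##..: next=#  (t=1,i=8, bit12=1)
  nb .#.##: next=#  (t=3,i=0, bit11=1)
  nb .#.#.: next=#  (t=2,i=1, bit10=1)
  nb .#..#: next=#  (t=0,i=3, bit9=1)
  nb .#...: next=.  (t=0,i=9, bit8=0)
  nb ..###: next=.  (t=1,i=1, bit7=0)
  nb ..##.: next=.  (t=0,i=5, bit6=0)
  nb ..#.#: next=.  (t=2,i=0, bit5=0)
  nb ..#..: next=#  (t=0,i=2, bit4=1)
  nb ...##: next=#  (t=1,i=0, bit3=1)
  nb ...#.: next=#  (t=0,i=1, bit2=1)
  nb ....#: next=.  (t=0,i=0, bit1=0)
  nb .....: next=.  (t=0,i=11, bit0=0)
  bits 10100111011110001101111000011100 = 2809716252

2809716252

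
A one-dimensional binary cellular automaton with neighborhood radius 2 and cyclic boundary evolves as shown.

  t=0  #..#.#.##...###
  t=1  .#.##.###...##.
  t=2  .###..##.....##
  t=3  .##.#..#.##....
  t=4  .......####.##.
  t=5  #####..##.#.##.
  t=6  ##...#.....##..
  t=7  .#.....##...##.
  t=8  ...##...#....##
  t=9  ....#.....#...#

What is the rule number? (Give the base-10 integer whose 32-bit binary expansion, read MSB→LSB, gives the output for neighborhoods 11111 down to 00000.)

583130273

  [31] ##### => .  t=5,i=2
  [30] ####. => .  t=0,i=14
  [29] ###.# => #  t=4,i=10
  [28] ###.. => .  t=0,i=0
  [27] ##.## => .  t=1,i=5
  [26] ##.#. => .  t=3,i=3
  [25] ##..# => #  t=0,i=1
  [24] ##... => .  t=0,i=9
  [23] #.### => #  t=1,i=6
  [22] #.##. => #  t=0,i=7
  [21] #.#.# => .  t=0,i=5
  [20] #.#.. => .  t=3,i=4
  [19] #..## => .  t=2,i=5
  [18] #..#. => .  t=0,i=2
  [17] #...# => .  t=0,i=10
  [16] #.... => #  t=2,i=9
  [15] .#### => #  t=0,i=13
  [14] .###. => #  t=1,i=7
  [13] .##.# => .  t=1,i=4
  [12] .##.. => #  t=0,i=8
  [11] .#.## => #  t=0,i=6
  [10] .#.#. => #  t=0,i=4
  [9] .#..# => .  t=3,i=5
  [8] .#... => .  t=6,i=6
  [7] ..### => #  t=0,i=12
  [6] ..##. => .  t=1,i=12
  [5] ..#.# => #  t=0,i=3
  [4] ..#.. => .  t=6,i=5
  [3] ...## => .  t=0,i=11
  [2] ...#. => .  t=6,i=4
  [1] ....# => .  t=2,i=11
  [0] ..... => #  t=2,i=10
  bits 00100010110000011101110010100001 = 583130273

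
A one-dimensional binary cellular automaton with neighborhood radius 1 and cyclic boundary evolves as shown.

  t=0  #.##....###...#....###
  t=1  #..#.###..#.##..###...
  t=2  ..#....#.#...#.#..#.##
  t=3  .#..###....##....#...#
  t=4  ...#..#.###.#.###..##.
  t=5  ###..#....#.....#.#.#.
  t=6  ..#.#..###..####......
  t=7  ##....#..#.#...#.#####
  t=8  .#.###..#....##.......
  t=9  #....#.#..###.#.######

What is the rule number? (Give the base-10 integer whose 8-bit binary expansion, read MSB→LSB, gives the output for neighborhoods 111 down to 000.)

  [7] ### => .  t=0,i=9
  [6] ##. => #  t=0,i=0
  [5] #.# => .  t=0,i=1
  [4] #.. => .  t=0,i=4
  [3] .## => .  t=0,i=2
  [2] .#. => .  t=0,i=14
  [1] ..# => #  t=0,i=7
  [0] ... => #  t=0,i=5
  bits 01000011 = 67

67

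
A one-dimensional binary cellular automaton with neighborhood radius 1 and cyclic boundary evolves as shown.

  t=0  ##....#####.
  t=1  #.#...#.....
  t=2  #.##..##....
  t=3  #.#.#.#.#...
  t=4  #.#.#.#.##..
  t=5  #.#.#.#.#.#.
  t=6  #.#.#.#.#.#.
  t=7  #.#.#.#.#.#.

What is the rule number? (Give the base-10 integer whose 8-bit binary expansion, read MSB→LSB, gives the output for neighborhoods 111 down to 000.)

28

  ###|.  b7=0 t=0,i=7
  ##.|.  b6=0 t=0,i=1
  #.#|.  b5=0 t=0,i=11
  #..|#  b4=1 t=0,i=2
  .##|#  b3=1 t=0,i=0
  .#.|#  b2=1 t=1,i=0
  ..#|.  b1=0 t=0,i=5
  ...|.  b0=0 t=0,i=3
  bits 00011100 = 28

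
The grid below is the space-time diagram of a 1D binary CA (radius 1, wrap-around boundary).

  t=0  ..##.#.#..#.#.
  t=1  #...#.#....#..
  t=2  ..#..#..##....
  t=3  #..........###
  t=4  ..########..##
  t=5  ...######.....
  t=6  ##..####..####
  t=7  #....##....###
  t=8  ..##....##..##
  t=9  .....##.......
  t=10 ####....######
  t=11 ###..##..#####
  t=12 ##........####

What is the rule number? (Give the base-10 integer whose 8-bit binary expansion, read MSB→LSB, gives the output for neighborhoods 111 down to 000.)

161

  [7] ### => #  t=3,i=12
  [6] ##. => .  t=0,i=3
  [5] #.# => #  t=0,i=4
  [4] #.. => .  t=0,i=8
  [3] .## => .  t=0,i=2
  [2] .#. => .  t=0,i=5
  [1] ..# => .  t=0,i=1
  [0] ... => #  t=0,i=0
  bits 10100001 = 161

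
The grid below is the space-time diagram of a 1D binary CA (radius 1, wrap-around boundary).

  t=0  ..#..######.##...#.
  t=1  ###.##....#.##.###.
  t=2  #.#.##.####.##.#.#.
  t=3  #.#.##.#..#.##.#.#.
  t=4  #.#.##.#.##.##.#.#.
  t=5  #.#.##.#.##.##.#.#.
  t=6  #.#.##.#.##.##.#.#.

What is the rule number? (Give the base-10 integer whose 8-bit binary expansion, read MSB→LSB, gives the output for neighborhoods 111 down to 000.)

79

  ###|.  b7=0 t=0,i=6
  ##.|#  b6=1 t=0,i=10
  #.#|.  b5=0 t=0,i=11
  #..|.  b4=0 t=0,i=3
  .##|#  b3=1 t=0,i=5
  .#.|#  b2=1 t=0,i=2
  ..#|#  b1=1 t=0,i=1
  ...|#  b0=1 t=0,i=0
  bits 01001111 = 79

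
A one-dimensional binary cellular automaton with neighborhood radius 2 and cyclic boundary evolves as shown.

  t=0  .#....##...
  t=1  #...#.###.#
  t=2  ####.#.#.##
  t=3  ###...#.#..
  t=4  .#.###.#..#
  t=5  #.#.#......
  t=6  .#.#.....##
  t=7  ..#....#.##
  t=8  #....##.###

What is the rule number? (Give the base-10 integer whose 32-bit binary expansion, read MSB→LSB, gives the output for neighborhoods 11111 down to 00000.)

  [31] ##### => #  t=2,i=0
  [30] ####. => #  t=2,i=2
  [29] ###.# => .  t=1,i=8
  [28] ###.. => .  t=3,i=2
  [27] ##.## => #  t=1,i=9
  [26] ##.#. => .  t=2,i=4
  [25] ##..# => #  t=7,i=0
  [24] ##... => #  t=0,i=8
  [23] #.### => .  t=1,i=6
  [22] #.##. => #  t=1,i=10
  [21] #.#.# => .  t=2,i=5
  [20] #.#.. => .  t=3,i=8
  [19] #..## => #  t=3,i=10
  [18] #..#. => .  t=4,i=9
  [17] #...# => #  t=1,i=2
  [16] #.... => .  t=0,i=3
  [15] .#### => .  t=2,i=10
  [14] .###. => #  t=1,i=7
  [13] .##.# => #  t=6,i=10
  [12] .##.. => #  t=0,i=7
  [11] .#.## => #  t=1,i=5
  [10] .#.#. => #  t=2,i=6
  [9] .#..# => .  t=3,i=9
  [8] .#... => .  t=0,i=2
  [7] ..### => .  t=3,i=0
  [6] ..##. => #  t=0,i=6
  [5] ..#.# => .  t=1,i=4
  [4] ..#.. => .  t=0,i=1
  [3] ...## => .  t=0,i=5
  [2] ...#. => #  t=0,i=0
  [1] ....# => #  t=0,i=4
  [0] ..... => .  t=5,i=7
  bits 11001011010010100111110001000110 = 3410656326

3410656326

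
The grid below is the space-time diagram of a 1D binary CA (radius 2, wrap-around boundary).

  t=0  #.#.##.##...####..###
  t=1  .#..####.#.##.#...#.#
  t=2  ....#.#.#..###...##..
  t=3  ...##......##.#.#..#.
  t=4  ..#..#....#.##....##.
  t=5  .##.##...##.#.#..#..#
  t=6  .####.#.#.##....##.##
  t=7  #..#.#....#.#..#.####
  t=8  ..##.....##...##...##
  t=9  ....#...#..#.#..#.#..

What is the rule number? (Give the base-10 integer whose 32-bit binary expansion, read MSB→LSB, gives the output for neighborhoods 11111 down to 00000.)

3443810492

  #####|#  b31=1 t=7,i=19
  ####.|#  b30=1 t=0,i=14
  ###.#|.  b29=0 t=0,i=0
  ###..|.  b28=0 t=0,i=15
  ##.##|#  b27=1 t=0,i=6
  ##.#.|#  b26=1 t=0,i=1
  ##..#|.  b25=0 t=0,i=16
  ##...|#  b24=1 t=0,i=9
  #.###|.  b23=0 t=6,i=1
  #.##.|#  b22=1 t=0,i=4
  #.#.#|.  b21=0 t=0,i=2
  #.#..|.  b20=0 t=1,i=1
  #..##|.  b19=0 t=0,i=17
  #..#.|#  b18=1 t=3,i=18
  #...#|.  b17=0 t=0,i=10
  #....|.  b16=0 t=2,i=20
  .####|.  b15=0 t=0,i=13
  .###.|#  b14=1 t=2,i=12
  .##.#|#  b13=1 t=0,i=5
  .##..|.  b12=0 t=0,i=8
  .#.##|.  b11=0 t=0,i=3
  .#.#.|.  b10=0 t=1,i=0
  .#..#|.  b9=0 t=1,i=2
  .#...|.  b8=0 t=1,i=15
  ..###|#  b7=1 t=0,i=12
  ..##.|.  b6=0 t=2,i=17
  ..#.#|#  b5=1 t=1,i=18
  ..#..|#  b4=1 t=3,i=19
  ...##|#  b3=1 t=0,i=11
  ...#.|#  b2=1 t=1,i=17
  ....#|.  b1=0 t=2,i=2
  .....|.  b0=0 t=2,i=0
  bits 11001101010001000110000010111100 = 3443810492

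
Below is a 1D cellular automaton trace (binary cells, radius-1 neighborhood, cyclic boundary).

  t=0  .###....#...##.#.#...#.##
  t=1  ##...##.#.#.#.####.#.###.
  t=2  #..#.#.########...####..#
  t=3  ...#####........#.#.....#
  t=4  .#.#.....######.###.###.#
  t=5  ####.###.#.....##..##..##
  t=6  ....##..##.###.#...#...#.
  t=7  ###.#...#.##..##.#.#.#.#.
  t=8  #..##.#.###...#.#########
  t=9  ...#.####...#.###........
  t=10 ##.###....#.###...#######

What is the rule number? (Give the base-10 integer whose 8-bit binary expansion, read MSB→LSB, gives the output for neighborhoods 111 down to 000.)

  [7] ### => .  t=0,i=2
  [6] ##. => .  t=0,i=3
  [5] #.# => #  t=0,i=0
  [4] #.. => .  t=0,i=4
  [3] .## => #  t=0,i=1
  [2] .#. => #  t=0,i=8
  [1] ..# => .  t=0,i=7
  [0] ... => #  t=0,i=5
  bits 00101101 = 45

45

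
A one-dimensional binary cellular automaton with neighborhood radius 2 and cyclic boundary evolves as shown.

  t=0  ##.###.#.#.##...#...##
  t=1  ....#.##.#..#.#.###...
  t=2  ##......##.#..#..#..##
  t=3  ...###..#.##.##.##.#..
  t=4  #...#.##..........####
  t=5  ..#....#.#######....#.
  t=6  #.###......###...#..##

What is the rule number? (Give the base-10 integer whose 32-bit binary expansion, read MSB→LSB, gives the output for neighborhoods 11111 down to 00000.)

  [31] ##### => #  t=4,i=20
  [30] ####. => .  t=0,i=0
  [29] ###.# => .  t=0,i=1
  [28] ###.. => .  t=1,i=18
  [27] ##.## => .  t=0,i=2
  [26] ##.#. => #  t=0,i=6
  [25] ##..# => #  t=3,i=6
  [24] ##... => .  t=0,i=13
  [23] #.### => .  t=0,i=3
  [22] #.##. => .  t=0,i=11
  [21] #.#.# => #  t=0,i=7
  [20] #.#.. => #  t=1,i=9
  [19] #..## => #  t=2,i=19
  [18] #..#. => #  t=1,i=11
  [17] #...# => #  t=0,i=14
  [16] #.... => #  t=1,i=20
  [15] .#### => .  t=0,i=21
  [14] .###. => #  t=0,i=4
  [13] .##.# => .  t=1,i=7
  [12] .##.. => #  t=0,i=12
  [11] .#.## => .  t=0,i=10
  [10] .#.#. => .  t=0,i=8
  [9] .#..# => .  t=1,i=10
  [8] .#... => #  t=0,i=17
  [7] ..### => .  t=0,i=20
  [6] ..##. => #  t=2,i=8
  [5] ..#.# => .  t=1,i=4
  [4] ..#.. => #  t=0,i=16
  [3] ...## => .  t=0,i=19
  [2] ...#. => .  t=0,i=15
  [1] ....# => .  t=1,i=2
  [0] ..... => #  t=1,i=0
  bits 10000110001111110101000101010001 = 2252296529

2252296529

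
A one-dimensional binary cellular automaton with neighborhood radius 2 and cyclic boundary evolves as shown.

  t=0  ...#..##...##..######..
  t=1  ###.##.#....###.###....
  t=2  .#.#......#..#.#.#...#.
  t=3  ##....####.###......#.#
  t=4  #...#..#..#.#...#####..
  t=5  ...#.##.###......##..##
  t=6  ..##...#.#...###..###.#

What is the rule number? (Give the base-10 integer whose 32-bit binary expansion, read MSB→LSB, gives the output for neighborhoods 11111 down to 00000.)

  #####|#  b31=1 t=0,i=17
  ####.|.  b30=0 t=0,i=19
  ###.#|.  b29=0 t=1,i=2
  ###..|.  b28=0 t=0,i=20
  ##.##|#  b27=1 t=1,i=3
  ##.#.|.  b26=0 t=1,i=6
  ##..#|#  b25=1 t=0,i=13
  ##...|.  b24=0 t=0,i=8
  #.###|.  b23=0 t=1,i=16
  #.##.|.  b22=0 t=1,i=4
  #.#.#|.  b21=0 t=2,i=15
  #.#..|.  b20=0 t=1,i=7
  #..##|#  b19=1 t=0,i=5
  #..#.|#  b18=1 t=2,i=0
  #...#|.  b17=0 t=0,i=9
  #....|.  b16=0 t=0,i=22
  .####|#  b15=1 t=0,i=16
  .###.|#  b14=1 t=1,i=1
  .##.#|.  b13=0 t=1,i=5
  .##..|#  b12=1 t=0,i=7
  .#.##|.  b11=0 t=3,i=21
  .#.#.|.  b10=0 t=2,i=2
  .#..#|#  b9=1 t=0,i=4
  .#...|.  b8=0 t=1,i=8
  ..###|.  b7=0 t=0,i=15
  ..##.|.  b6=0 t=0,i=6
  ..#.#|#  b5=1 t=2,i=1
  ..#..|.  b4=0 t=0,i=3
  ...##|.  b3=0 t=0,i=10
  ...#.|#  b2=1 t=0,i=2
  ....#|#  b1=1 t=0,i=1
  .....|#  b0=1 t=0,i=0
  bits 10001010000011001101001000100111 = 2316096039

2316096039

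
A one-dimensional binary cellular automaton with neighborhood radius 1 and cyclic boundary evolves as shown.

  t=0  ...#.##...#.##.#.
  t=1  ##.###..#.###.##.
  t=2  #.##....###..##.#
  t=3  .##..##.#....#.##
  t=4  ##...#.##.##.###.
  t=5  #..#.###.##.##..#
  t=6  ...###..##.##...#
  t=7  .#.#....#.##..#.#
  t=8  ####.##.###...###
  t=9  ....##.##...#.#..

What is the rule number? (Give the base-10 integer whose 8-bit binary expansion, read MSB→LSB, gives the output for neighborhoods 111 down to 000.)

45

  ### -> .   bit 7 = 0  t=1,i=4
  ##. -> .   bit 6 = 0  t=0,i=6
  #.# -> #   bit 5 = 1  t=0,i=4
  #.. -> .   bit 4 = 0  t=0,i=7
  .## -> #   bit 3 = 1  t=0,i=5
  .#. -> #   bit 2 = 1  t=0,i=3
  ..# -> .   bit 1 = 0  t=0,i=2
  ... -> #   bit 0 = 1  t=0,i=0
  bits 00101101 = 45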